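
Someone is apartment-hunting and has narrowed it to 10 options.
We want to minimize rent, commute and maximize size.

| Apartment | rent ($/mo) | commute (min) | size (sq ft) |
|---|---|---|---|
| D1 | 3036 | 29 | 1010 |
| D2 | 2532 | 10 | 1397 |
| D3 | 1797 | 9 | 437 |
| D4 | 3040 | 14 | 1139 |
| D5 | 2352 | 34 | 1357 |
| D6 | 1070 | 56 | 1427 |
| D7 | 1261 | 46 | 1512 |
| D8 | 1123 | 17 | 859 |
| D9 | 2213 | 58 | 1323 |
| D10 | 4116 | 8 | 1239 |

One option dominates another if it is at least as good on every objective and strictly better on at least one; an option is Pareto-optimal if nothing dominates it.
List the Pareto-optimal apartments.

D2, D3, D5, D6, D7, D8, D10

D1: dominated by D2 (rent 2532≤3036, commute 10≤29, size 1397≥1010).
D2: not dominated.
D3: not dominated.
D4: dominated by D2 (rent 2532≤3040, commute 10≤14, size 1397≥1139).
D5: not dominated.
D6: not dominated (best rent).
D7: not dominated (best size).
D8: not dominated.
D9: dominated by D6 (rent 1070≤2213, commute 56≤58, size 1427≥1323).
D10: not dominated (best commute).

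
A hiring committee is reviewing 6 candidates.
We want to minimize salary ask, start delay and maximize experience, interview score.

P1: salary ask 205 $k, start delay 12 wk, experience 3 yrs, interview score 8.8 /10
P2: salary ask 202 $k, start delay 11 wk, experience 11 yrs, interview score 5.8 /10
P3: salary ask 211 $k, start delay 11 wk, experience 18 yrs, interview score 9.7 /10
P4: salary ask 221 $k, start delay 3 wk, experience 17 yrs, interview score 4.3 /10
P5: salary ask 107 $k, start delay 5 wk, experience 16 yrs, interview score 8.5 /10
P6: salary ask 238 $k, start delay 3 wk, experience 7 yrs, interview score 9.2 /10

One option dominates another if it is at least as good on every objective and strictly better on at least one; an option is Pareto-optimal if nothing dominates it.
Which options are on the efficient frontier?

P1: not dominated.
P2: dominated by P5 (salary ask 107≤202, start delay 5≤11, experience 16≥11, interview score 8.5≥5.8).
P3: not dominated (best experience).
P4: not dominated.
P5: not dominated (best salary ask).
P6: not dominated.

P1, P3, P4, P5, P6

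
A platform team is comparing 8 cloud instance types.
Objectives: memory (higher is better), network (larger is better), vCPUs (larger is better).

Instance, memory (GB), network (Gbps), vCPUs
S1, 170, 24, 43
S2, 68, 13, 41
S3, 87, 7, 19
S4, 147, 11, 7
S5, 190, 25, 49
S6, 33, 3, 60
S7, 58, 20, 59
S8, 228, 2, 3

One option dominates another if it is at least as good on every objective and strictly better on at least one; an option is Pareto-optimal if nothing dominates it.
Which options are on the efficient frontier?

S5, S6, S7, S8

S1: dominated by S5 (memory 190≥170, network 25≥24, vCPUs 49≥43).
S2: dominated by S1 (memory 170≥68, network 24≥13, vCPUs 43≥41).
S3: dominated by S1 (memory 170≥87, network 24≥7, vCPUs 43≥19).
S4: dominated by S1 (memory 170≥147, network 24≥11, vCPUs 43≥7).
S5: not dominated (best network).
S6: not dominated (best vCPUs).
S7: not dominated.
S8: not dominated (best memory).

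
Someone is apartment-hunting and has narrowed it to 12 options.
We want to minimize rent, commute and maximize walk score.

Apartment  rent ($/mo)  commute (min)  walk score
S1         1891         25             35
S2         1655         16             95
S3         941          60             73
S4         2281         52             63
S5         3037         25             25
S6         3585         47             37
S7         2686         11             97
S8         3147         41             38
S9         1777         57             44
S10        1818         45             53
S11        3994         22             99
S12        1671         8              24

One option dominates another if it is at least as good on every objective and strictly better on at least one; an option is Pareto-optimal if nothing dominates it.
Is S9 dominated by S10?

S10 vs S9: S10 is worse on rent (1818 vs 1777), so it does not dominate S9.

No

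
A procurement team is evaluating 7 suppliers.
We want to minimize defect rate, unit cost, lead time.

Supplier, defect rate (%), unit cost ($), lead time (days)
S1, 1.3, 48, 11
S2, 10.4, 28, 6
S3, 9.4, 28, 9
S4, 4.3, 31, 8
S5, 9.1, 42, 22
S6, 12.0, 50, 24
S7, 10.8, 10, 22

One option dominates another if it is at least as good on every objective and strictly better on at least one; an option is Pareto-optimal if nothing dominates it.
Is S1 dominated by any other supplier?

No

S2: worse on defect rate (10.4 vs 1.3).
S3: worse on defect rate (9.4 vs 1.3).
S4: worse on defect rate (4.3 vs 1.3).
S5: worse on defect rate (9.1 vs 1.3).
S6: worse on defect rate (12.0 vs 1.3).
S7: worse on defect rate (10.8 vs 1.3).
No option is at least as good as S1 on every objective and strictly better on one.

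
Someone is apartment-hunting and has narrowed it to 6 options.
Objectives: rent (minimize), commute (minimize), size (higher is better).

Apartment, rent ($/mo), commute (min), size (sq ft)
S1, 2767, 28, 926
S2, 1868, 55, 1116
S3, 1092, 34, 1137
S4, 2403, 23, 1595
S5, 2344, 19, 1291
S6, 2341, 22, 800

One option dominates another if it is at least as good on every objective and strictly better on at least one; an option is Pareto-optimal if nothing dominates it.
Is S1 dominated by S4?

Yes

S4 vs S1: rent 2403≤2767, commute 23≤28, size 1595≥926 — S4 is at least as good on every objective with at least one strict improvement.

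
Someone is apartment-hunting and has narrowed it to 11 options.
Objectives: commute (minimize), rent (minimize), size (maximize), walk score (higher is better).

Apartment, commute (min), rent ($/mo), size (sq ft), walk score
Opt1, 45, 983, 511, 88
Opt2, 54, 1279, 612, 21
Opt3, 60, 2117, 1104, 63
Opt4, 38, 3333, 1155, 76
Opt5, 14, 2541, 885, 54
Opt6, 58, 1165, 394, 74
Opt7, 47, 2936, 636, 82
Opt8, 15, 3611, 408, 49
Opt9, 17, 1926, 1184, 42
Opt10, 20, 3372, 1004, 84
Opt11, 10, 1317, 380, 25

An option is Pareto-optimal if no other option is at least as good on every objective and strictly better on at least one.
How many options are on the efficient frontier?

9

Opt1: not dominated (best rent).
Opt2: not dominated.
Opt3: not dominated.
Opt4: not dominated.
Opt5: not dominated.
Opt6: dominated by Opt1 (commute 45≤58, rent 983≤1165, size 511≥394, walk score 88≥74).
Opt7: not dominated.
Opt8: dominated by Opt5 (commute 14≤15, rent 2541≤3611, size 885≥408, walk score 54≥49).
Opt9: not dominated (best size).
Opt10: not dominated.
Opt11: not dominated (best commute).
Pareto-optimal: Opt1, Opt2, Opt3, Opt4, Opt5, Opt7, Opt9, Opt10, Opt11 → 9.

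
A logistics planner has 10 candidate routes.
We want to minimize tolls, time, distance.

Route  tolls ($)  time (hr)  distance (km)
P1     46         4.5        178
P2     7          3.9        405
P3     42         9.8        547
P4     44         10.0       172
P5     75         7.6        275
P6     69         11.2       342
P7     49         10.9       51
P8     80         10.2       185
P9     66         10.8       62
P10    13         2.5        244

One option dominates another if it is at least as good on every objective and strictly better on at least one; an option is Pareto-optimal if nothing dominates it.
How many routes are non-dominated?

6

P1: not dominated.
P2: not dominated (best tolls).
P3: dominated by P2 (tolls 7≤42, time 3.9≤9.8, distance 405≤547).
P4: not dominated.
P5: dominated by P1 (tolls 46≤75, time 4.5≤7.6, distance 178≤275).
P6: dominated by P1 (tolls 46≤69, time 4.5≤11.2, distance 178≤342).
P7: not dominated (best distance).
P8: dominated by P1 (tolls 46≤80, time 4.5≤10.2, distance 178≤185).
P9: not dominated.
P10: not dominated (best time).
Pareto-optimal: P1, P2, P4, P7, P9, P10 → 6.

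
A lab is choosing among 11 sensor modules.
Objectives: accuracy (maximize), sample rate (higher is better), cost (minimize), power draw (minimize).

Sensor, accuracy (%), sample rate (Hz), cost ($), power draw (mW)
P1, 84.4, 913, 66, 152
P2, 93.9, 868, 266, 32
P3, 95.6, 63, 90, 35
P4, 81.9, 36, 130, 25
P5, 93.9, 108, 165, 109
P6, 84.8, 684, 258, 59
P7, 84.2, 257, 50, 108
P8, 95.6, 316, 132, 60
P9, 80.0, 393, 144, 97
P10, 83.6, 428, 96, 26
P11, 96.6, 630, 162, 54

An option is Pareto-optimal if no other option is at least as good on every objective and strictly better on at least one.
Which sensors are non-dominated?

P1, P2, P3, P4, P6, P7, P8, P10, P11

P1: not dominated (best sample rate).
P2: not dominated.
P3: not dominated.
P4: not dominated (best power draw).
P5: dominated by P8 (accuracy 95.6≥93.9, sample rate 316≥108, cost 132≤165, power draw 60≤109).
P6: not dominated.
P7: not dominated (best cost).
P8: not dominated.
P9: dominated by P10 (accuracy 83.6≥80.0, sample rate 428≥393, cost 96≤144, power draw 26≤97).
P10: not dominated.
P11: not dominated (best accuracy).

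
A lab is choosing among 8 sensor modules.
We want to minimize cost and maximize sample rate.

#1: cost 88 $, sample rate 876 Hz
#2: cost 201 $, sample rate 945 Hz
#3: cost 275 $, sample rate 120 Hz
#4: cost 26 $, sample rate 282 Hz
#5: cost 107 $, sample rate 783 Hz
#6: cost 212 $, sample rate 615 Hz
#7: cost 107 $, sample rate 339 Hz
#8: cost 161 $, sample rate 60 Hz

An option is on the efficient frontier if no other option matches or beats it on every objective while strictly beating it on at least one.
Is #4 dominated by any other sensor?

No

#1: worse on cost (88 vs 26).
#2: worse on cost (201 vs 26).
#3: worse on cost (275 vs 26).
#5: worse on cost (107 vs 26).
#6: worse on cost (212 vs 26).
#7: worse on cost (107 vs 26).
#8: worse on cost (161 vs 26).
No option is at least as good as #4 on every objective and strictly better on one.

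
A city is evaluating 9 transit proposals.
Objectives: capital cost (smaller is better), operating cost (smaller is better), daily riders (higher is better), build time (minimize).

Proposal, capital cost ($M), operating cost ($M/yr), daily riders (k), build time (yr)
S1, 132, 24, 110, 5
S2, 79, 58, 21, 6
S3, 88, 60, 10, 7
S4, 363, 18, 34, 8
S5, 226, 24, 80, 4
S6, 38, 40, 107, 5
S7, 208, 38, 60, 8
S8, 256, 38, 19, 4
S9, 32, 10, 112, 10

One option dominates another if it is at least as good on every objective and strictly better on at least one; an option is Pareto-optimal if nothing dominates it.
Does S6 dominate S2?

Yes

S6 vs S2: capital cost 38≤79, operating cost 40≤58, daily riders 107≥21, build time 5≤6 — S6 is at least as good on every objective with at least one strict improvement.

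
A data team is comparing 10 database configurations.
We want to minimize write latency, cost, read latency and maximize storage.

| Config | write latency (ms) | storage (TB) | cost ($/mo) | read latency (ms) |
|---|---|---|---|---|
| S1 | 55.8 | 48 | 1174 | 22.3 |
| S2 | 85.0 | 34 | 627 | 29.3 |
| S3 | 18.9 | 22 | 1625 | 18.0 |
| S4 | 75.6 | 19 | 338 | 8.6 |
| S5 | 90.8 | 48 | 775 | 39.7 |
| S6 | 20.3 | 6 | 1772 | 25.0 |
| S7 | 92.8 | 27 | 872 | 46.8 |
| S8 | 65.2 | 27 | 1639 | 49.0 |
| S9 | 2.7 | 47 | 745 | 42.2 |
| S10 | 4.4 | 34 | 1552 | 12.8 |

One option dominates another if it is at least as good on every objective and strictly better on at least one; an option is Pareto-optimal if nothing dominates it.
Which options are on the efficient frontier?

S1, S2, S4, S5, S9, S10

S1: not dominated.
S2: not dominated.
S3: dominated by S10 (write latency 4.4≤18.9, storage 34≥22, cost 1552≤1625, read latency 12.8≤18.0).
S4: not dominated (best cost).
S5: not dominated.
S6: dominated by S3 (write latency 18.9≤20.3, storage 22≥6, cost 1625≤1772, read latency 18.0≤25.0).
S7: dominated by S2 (write latency 85.0≤92.8, storage 34≥27, cost 627≤872, read latency 29.3≤46.8).
S8: dominated by S1 (write latency 55.8≤65.2, storage 48≥27, cost 1174≤1639, read latency 22.3≤49.0).
S9: not dominated (best write latency).
S10: not dominated.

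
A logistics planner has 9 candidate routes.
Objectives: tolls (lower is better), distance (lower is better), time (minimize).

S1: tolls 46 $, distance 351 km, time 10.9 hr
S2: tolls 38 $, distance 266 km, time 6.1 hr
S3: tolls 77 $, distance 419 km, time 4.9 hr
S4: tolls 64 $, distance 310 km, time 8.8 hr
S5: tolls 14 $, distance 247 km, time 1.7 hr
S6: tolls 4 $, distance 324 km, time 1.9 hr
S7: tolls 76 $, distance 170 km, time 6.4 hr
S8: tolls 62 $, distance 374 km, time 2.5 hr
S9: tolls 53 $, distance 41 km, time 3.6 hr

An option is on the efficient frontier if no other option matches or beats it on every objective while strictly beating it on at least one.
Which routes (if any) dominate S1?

S2: tolls 38≤46, distance 266≤351, time 6.1≤10.9 — dominates S1.
S5: tolls 14≤46, distance 247≤351, time 1.7≤10.9 — dominates S1.
S6: tolls 4≤46, distance 324≤351, time 1.9≤10.9 — dominates S1.
Others (S3, S4, S7, S8, S9) are each worse than S1 on at least one objective.

S2, S5, S6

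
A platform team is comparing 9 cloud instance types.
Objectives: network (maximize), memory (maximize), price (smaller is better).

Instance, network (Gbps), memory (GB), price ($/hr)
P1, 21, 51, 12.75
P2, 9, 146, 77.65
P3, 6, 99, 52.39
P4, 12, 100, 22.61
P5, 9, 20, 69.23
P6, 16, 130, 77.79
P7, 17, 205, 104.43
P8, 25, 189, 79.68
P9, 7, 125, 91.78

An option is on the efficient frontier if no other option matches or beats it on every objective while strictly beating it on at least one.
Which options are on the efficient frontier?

P1, P2, P4, P6, P7, P8

P1: not dominated (best price).
P2: not dominated.
P3: dominated by P4 (network 12≥6, memory 100≥99, price 22.61≤52.39).
P4: not dominated.
P5: dominated by P1 (network 21≥9, memory 51≥20, price 12.75≤69.23).
P6: not dominated.
P7: not dominated (best memory).
P8: not dominated (best network).
P9: dominated by P2 (network 9≥7, memory 146≥125, price 77.65≤91.78).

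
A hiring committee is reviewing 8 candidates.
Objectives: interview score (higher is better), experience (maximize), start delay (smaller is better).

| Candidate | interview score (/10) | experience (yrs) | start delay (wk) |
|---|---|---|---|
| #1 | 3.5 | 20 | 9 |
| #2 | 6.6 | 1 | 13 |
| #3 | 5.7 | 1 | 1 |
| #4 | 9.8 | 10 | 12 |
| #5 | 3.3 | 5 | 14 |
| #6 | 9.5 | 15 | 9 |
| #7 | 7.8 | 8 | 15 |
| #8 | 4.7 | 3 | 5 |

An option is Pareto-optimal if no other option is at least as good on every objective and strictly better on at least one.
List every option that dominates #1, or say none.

#2: worse on experience (1 vs 20).
#3: worse on experience (1 vs 20).
#4: worse on experience (10 vs 20).
#5: worse on interview score (3.3 vs 3.5).
#6: worse on experience (15 vs 20).
#7: worse on experience (8 vs 20).
#8: worse on experience (3 vs 20).
No option dominates #1.

none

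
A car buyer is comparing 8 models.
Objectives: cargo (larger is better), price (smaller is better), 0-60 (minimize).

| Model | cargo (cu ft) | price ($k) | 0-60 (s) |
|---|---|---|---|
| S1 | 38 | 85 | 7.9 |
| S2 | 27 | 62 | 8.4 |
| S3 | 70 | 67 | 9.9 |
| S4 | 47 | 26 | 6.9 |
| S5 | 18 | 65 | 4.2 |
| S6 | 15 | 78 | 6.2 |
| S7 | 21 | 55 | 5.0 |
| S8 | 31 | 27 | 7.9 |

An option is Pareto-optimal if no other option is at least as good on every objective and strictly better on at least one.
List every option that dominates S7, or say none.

S1: worse on price (85 vs 55).
S2: worse on price (62 vs 55).
S3: worse on price (67 vs 55).
S4: worse on 0-60 (6.9 vs 5.0).
S5: worse on cargo (18 vs 21).
S6: worse on cargo (15 vs 21).
S8: worse on 0-60 (7.9 vs 5.0).
No option dominates S7.

none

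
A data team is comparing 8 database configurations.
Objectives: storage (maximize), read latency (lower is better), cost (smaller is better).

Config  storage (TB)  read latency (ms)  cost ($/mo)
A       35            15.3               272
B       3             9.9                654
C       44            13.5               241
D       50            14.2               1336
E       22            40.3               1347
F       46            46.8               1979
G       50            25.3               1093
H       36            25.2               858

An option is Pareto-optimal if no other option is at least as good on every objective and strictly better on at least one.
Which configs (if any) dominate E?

A, C, D, G, H

A: storage 35≥22, read latency 15.3≤40.3, cost 272≤1347 — dominates E.
C: storage 44≥22, read latency 13.5≤40.3, cost 241≤1347 — dominates E.
D: storage 50≥22, read latency 14.2≤40.3, cost 1336≤1347 — dominates E.
G: storage 50≥22, read latency 25.3≤40.3, cost 1093≤1347 — dominates E.
H: storage 36≥22, read latency 25.2≤40.3, cost 858≤1347 — dominates E.
Others (B, F) are each worse than E on at least one objective.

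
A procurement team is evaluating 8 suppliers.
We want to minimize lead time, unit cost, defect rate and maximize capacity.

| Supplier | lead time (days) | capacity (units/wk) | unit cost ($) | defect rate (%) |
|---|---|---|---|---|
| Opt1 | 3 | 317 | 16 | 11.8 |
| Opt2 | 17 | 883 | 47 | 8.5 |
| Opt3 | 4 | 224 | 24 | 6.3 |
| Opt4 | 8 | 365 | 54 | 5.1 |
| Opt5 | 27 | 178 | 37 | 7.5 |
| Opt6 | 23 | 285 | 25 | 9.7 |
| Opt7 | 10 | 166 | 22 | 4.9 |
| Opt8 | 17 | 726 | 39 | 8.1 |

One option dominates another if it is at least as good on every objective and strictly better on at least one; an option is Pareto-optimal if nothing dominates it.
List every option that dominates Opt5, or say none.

Opt3

Opt3: lead time 4≤27, capacity 224≥178, unit cost 24≤37, defect rate 6.3≤7.5 — dominates Opt5.
Others (Opt1, Opt2, Opt4, Opt6, Opt7, Opt8) are each worse than Opt5 on at least one objective.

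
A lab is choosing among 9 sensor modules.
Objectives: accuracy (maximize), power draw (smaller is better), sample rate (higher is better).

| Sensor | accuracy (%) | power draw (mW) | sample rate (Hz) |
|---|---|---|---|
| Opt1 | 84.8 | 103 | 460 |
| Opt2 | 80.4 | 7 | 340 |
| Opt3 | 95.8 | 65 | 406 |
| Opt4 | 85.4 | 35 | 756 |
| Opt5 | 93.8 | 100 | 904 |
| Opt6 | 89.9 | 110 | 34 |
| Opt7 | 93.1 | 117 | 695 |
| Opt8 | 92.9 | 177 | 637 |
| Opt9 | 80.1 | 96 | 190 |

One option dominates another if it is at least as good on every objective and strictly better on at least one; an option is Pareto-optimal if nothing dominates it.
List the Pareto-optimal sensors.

Opt1: dominated by Opt4 (accuracy 85.4≥84.8, power draw 35≤103, sample rate 756≥460).
Opt2: not dominated (best power draw).
Opt3: not dominated (best accuracy).
Opt4: not dominated.
Opt5: not dominated (best sample rate).
Opt6: dominated by Opt3 (accuracy 95.8≥89.9, power draw 65≤110, sample rate 406≥34).
Opt7: dominated by Opt5 (accuracy 93.8≥93.1, power draw 100≤117, sample rate 904≥695).
Opt8: dominated by Opt5 (accuracy 93.8≥92.9, power draw 100≤177, sample rate 904≥637).
Opt9: dominated by Opt2 (accuracy 80.4≥80.1, power draw 7≤96, sample rate 340≥190).

Opt2, Opt3, Opt4, Opt5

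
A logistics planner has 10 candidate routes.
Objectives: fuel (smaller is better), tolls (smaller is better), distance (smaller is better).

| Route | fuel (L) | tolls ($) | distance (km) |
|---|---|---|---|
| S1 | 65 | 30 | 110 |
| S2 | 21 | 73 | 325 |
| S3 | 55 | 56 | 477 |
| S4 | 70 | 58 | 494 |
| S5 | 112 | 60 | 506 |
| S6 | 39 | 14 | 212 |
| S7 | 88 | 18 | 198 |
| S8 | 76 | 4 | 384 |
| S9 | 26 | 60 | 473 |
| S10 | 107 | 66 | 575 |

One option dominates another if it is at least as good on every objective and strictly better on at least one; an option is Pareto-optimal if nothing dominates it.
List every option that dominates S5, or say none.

S1: fuel 65≤112, tolls 30≤60, distance 110≤506 — dominates S5.
S3: fuel 55≤112, tolls 56≤60, distance 477≤506 — dominates S5.
S4: fuel 70≤112, tolls 58≤60, distance 494≤506 — dominates S5.
S6: fuel 39≤112, tolls 14≤60, distance 212≤506 — dominates S5.
S7: fuel 88≤112, tolls 18≤60, distance 198≤506 — dominates S5.
S8: fuel 76≤112, tolls 4≤60, distance 384≤506 — dominates S5.
S9: fuel 26≤112, tolls 60≤60, distance 473≤506 — dominates S5.
Others (S2, S10) are each worse than S5 on at least one objective.

S1, S3, S4, S6, S7, S8, S9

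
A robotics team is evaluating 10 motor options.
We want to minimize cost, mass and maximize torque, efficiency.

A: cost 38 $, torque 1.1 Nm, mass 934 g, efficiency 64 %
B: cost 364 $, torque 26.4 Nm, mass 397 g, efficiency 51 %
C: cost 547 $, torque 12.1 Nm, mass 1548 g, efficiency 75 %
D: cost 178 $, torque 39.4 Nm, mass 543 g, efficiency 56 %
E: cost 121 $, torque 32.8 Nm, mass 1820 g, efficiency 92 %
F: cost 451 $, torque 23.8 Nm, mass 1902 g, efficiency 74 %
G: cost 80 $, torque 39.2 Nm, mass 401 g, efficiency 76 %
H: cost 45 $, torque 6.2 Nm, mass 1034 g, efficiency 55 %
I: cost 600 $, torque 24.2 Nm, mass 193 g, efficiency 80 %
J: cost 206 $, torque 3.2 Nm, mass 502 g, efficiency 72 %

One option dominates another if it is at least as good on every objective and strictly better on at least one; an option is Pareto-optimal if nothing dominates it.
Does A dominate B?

No

A vs B: A is worse on torque (1.1 vs 26.4), so it does not dominate B.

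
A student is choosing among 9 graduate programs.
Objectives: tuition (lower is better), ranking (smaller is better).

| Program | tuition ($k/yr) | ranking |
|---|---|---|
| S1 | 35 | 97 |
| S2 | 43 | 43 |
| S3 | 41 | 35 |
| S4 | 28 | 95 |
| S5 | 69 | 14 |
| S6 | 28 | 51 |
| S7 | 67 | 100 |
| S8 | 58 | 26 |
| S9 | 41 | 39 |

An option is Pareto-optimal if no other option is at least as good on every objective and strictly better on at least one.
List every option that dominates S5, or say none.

S1: worse on ranking (97 vs 14).
S2: worse on ranking (43 vs 14).
S3: worse on ranking (35 vs 14).
S4: worse on ranking (95 vs 14).
S6: worse on ranking (51 vs 14).
S7: worse on ranking (100 vs 14).
S8: worse on ranking (26 vs 14).
S9: worse on ranking (39 vs 14).
No option dominates S5.

none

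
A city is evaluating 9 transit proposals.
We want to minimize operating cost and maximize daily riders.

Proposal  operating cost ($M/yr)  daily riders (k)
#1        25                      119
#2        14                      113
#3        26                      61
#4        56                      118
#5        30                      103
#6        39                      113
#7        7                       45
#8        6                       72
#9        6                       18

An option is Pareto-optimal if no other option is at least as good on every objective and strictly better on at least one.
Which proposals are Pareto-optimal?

#1: not dominated (best daily riders).
#2: not dominated.
#3: dominated by #1 (operating cost 25≤26, daily riders 119≥61).
#4: dominated by #1 (operating cost 25≤56, daily riders 119≥118).
#5: dominated by #1 (operating cost 25≤30, daily riders 119≥103).
#6: dominated by #1 (operating cost 25≤39, daily riders 119≥113).
#7: dominated by #8 (operating cost 6≤7, daily riders 72≥45).
#8: not dominated.
#9: dominated by #8 (operating cost 6≤6, daily riders 72≥18).

#1, #2, #8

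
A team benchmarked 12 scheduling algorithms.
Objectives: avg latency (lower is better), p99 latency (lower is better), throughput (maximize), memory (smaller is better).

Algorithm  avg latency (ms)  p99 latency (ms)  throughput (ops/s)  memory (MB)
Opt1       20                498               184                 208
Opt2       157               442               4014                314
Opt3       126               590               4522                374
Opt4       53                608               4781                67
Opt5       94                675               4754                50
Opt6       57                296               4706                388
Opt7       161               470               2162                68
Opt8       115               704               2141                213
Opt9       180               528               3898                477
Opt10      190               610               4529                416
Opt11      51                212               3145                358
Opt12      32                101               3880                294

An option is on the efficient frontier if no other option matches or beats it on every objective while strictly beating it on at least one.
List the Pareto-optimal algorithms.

Opt1, Opt2, Opt3, Opt4, Opt5, Opt6, Opt7, Opt12

Opt1: not dominated (best avg latency).
Opt2: not dominated.
Opt3: not dominated.
Opt4: not dominated (best throughput).
Opt5: not dominated (best memory).
Opt6: not dominated.
Opt7: not dominated.
Opt8: dominated by Opt4 (avg latency 53≤115, p99 latency 608≤704, throughput 4781≥2141, memory 67≤213).
Opt9: dominated by Opt2 (avg latency 157≤180, p99 latency 442≤528, throughput 4014≥3898, memory 314≤477).
Opt10: dominated by Opt4 (avg latency 53≤190, p99 latency 608≤610, throughput 4781≥4529, memory 67≤416).
Opt11: dominated by Opt12 (avg latency 32≤51, p99 latency 101≤212, throughput 3880≥3145, memory 294≤358).
Opt12: not dominated (best p99 latency).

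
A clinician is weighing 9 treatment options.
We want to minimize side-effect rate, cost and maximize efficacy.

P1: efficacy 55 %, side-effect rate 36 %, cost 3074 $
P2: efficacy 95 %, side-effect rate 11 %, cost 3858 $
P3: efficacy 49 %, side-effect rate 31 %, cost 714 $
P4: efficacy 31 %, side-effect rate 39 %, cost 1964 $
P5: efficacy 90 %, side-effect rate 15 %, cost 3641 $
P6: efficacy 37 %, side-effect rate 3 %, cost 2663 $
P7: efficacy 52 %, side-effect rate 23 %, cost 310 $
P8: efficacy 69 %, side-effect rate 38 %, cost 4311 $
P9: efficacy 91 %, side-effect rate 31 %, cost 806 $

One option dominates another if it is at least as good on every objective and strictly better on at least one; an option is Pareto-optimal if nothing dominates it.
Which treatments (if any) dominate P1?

P9: efficacy 91≥55, side-effect rate 31≤36, cost 806≤3074 — dominates P1.
Others (P2, P3, P4, P5, P6, P7, P8) are each worse than P1 on at least one objective.

P9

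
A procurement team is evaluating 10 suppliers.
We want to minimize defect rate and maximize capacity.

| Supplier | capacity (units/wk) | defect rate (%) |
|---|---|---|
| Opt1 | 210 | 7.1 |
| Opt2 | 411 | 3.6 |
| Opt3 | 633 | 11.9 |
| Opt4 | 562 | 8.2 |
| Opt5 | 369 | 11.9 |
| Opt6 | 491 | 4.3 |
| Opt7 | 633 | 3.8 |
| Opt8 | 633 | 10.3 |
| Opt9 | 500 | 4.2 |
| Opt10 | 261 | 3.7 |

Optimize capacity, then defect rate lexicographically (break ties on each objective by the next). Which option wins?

First maximize capacity: best is 633, kept {Opt3, Opt7, Opt8}.
Then minimize defect rate: best is 3.8, kept {Opt7}.

Opt7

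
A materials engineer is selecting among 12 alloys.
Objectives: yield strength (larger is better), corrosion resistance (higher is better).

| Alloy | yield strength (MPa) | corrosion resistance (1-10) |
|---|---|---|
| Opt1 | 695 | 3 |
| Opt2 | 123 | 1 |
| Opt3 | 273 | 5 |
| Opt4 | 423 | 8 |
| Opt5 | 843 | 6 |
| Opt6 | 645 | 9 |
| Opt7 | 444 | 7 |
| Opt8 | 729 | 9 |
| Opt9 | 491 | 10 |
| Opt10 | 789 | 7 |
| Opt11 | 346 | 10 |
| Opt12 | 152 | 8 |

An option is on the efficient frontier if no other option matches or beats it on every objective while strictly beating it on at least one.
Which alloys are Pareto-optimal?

Opt1: dominated by Opt5 (yield strength 843≥695, corrosion resistance 6≥3).
Opt2: dominated by Opt1 (yield strength 695≥123, corrosion resistance 3≥1).
Opt3: dominated by Opt4 (yield strength 423≥273, corrosion resistance 8≥5).
Opt4: dominated by Opt6 (yield strength 645≥423, corrosion resistance 9≥8).
Opt5: not dominated (best yield strength).
Opt6: dominated by Opt8 (yield strength 729≥645, corrosion resistance 9≥9).
Opt7: dominated by Opt6 (yield strength 645≥444, corrosion resistance 9≥7).
Opt8: not dominated.
Opt9: not dominated.
Opt10: not dominated.
Opt11: dominated by Opt9 (yield strength 491≥346, corrosion resistance 10≥10).
Opt12: dominated by Opt4 (yield strength 423≥152, corrosion resistance 8≥8).

Opt5, Opt8, Opt9, Opt10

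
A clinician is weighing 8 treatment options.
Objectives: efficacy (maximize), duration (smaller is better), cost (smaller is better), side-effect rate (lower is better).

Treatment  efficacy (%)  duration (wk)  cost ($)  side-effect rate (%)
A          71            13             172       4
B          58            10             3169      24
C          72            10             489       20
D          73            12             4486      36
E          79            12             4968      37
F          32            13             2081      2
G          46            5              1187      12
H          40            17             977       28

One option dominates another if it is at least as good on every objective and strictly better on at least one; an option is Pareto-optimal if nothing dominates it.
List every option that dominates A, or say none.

none

B: worse on efficacy (58 vs 71).
C: worse on cost (489 vs 172).
D: worse on cost (4486 vs 172).
E: worse on cost (4968 vs 172).
F: worse on efficacy (32 vs 71).
G: worse on efficacy (46 vs 71).
H: worse on efficacy (40 vs 71).
No option dominates A.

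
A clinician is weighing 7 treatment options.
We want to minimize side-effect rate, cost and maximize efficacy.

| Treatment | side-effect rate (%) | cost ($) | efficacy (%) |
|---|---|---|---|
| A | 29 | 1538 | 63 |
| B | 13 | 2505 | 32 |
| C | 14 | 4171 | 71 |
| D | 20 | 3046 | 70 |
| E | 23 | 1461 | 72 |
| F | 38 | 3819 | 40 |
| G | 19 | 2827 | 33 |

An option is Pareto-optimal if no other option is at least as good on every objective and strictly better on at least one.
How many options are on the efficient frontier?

A: dominated by E (side-effect rate 23≤29, cost 1461≤1538, efficacy 72≥63).
B: not dominated (best side-effect rate).
C: not dominated.
D: not dominated.
E: not dominated (best cost).
F: dominated by A (side-effect rate 29≤38, cost 1538≤3819, efficacy 63≥40).
G: not dominated.
Pareto-optimal: B, C, D, E, G → 5.

5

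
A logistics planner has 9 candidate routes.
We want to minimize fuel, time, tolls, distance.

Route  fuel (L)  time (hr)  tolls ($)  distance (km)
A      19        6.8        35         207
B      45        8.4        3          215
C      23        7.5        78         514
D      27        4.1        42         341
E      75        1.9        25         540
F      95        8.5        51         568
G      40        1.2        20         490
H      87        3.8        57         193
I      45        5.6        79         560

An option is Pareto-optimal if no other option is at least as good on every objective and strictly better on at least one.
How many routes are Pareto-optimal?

A: not dominated (best fuel).
B: not dominated (best tolls).
C: dominated by A (fuel 19≤23, time 6.8≤7.5, tolls 35≤78, distance 207≤514).
D: not dominated.
E: dominated by G (fuel 40≤75, time 1.2≤1.9, tolls 20≤25, distance 490≤540).
F: dominated by A (fuel 19≤95, time 6.8≤8.5, tolls 35≤51, distance 207≤568).
G: not dominated (best time).
H: not dominated (best distance).
I: dominated by D (fuel 27≤45, time 4.1≤5.6, tolls 42≤79, distance 341≤560).
Pareto-optimal: A, B, D, G, H → 5.

5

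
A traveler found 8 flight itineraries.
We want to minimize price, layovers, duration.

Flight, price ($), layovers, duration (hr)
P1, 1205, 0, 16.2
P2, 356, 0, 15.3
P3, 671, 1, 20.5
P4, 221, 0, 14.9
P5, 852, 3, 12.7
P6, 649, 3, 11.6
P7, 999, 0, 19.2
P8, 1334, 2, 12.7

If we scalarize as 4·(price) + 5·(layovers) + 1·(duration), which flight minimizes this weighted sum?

P4

P1: 4·1205 + 5·0 + 1·16.2 = 4836.2
P2: 4·356 + 5·0 + 1·15.3 = 1439.3
P3: 4·671 + 5·1 + 1·20.5 = 2709.5
P4: 4·221 + 5·0 + 1·14.9 = 898.9
P5: 4·852 + 5·3 + 1·12.7 = 3435.7
P6: 4·649 + 5·3 + 1·11.6 = 2622.6
P7: 4·999 + 5·0 + 1·19.2 = 4015.2
P8: 4·1334 + 5·2 + 1·12.7 = 5358.7
Lowest: P4 at 898.9.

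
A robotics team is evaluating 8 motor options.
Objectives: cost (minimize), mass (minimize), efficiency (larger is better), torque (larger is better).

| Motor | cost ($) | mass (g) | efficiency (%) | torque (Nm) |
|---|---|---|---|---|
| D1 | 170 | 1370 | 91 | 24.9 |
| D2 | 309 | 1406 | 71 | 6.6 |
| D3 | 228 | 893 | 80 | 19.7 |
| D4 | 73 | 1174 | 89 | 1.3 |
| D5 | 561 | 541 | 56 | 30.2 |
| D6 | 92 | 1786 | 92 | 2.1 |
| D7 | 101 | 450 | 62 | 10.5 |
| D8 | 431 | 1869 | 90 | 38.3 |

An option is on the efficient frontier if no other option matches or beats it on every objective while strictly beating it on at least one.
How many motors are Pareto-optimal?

D1: not dominated.
D2: dominated by D1 (cost 170≤309, mass 1370≤1406, efficiency 91≥71, torque 24.9≥6.6).
D3: not dominated.
D4: not dominated (best cost).
D5: not dominated.
D6: not dominated (best efficiency).
D7: not dominated (best mass).
D8: not dominated (best torque).
Pareto-optimal: D1, D3, D4, D5, D6, D7, D8 → 7.

7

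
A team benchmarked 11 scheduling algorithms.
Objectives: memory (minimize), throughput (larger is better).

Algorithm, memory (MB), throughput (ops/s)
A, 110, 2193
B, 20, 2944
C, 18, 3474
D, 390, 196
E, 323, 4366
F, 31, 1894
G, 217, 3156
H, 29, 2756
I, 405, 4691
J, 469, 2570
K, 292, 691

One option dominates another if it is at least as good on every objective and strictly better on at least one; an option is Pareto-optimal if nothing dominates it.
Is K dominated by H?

H vs K: memory 29≤292, throughput 2756≥691 — H is at least as good on every objective with at least one strict improvement.

Yes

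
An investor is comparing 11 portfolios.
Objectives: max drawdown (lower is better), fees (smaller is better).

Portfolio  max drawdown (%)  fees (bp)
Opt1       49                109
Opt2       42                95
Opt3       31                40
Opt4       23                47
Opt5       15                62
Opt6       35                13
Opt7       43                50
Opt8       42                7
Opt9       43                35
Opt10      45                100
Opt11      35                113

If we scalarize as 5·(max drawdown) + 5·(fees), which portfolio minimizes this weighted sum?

Opt6

Opt1: 5·49 + 5·109 = 790
Opt2: 5·42 + 5·95 = 685
Opt3: 5·31 + 5·40 = 355
Opt4: 5·23 + 5·47 = 350
Opt5: 5·15 + 5·62 = 385
Opt6: 5·35 + 5·13 = 240
Opt7: 5·43 + 5·50 = 465
Opt8: 5·42 + 5·7 = 245
Opt9: 5·43 + 5·35 = 390
Opt10: 5·45 + 5·100 = 725
Opt11: 5·35 + 5·113 = 740
Lowest: Opt6 at 240.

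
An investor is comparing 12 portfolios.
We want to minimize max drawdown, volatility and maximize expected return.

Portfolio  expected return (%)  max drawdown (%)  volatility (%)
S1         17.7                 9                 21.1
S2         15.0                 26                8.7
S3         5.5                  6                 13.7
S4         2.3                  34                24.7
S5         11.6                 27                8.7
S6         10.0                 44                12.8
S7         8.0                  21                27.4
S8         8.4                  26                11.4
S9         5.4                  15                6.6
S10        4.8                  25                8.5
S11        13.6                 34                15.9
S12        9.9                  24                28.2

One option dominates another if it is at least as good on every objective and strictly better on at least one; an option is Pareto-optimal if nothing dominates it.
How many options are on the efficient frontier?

S1: not dominated (best expected return).
S2: not dominated.
S3: not dominated (best max drawdown).
S4: dominated by S1 (expected return 17.7≥2.3, max drawdown 9≤34, volatility 21.1≤24.7).
S5: dominated by S2 (expected return 15.0≥11.6, max drawdown 26≤27, volatility 8.7≤8.7).
S6: dominated by S2 (expected return 15.0≥10.0, max drawdown 26≤44, volatility 8.7≤12.8).
S7: dominated by S1 (expected return 17.7≥8.0, max drawdown 9≤21, volatility 21.1≤27.4).
S8: dominated by S2 (expected return 15.0≥8.4, max drawdown 26≤26, volatility 8.7≤11.4).
S9: not dominated (best volatility).
S10: dominated by S9 (expected return 5.4≥4.8, max drawdown 15≤25, volatility 6.6≤8.5).
S11: dominated by S2 (expected return 15.0≥13.6, max drawdown 26≤34, volatility 8.7≤15.9).
S12: dominated by S1 (expected return 17.7≥9.9, max drawdown 9≤24, volatility 21.1≤28.2).
Pareto-optimal: S1, S2, S3, S9 → 4.

4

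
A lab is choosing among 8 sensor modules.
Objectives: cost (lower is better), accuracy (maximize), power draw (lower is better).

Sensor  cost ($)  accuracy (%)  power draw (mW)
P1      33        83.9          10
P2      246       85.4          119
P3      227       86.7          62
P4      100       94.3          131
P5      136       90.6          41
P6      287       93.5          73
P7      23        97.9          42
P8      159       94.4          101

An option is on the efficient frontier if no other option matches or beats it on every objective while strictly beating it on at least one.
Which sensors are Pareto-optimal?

P1, P5, P7

P1: not dominated (best power draw).
P2: dominated by P3 (cost 227≤246, accuracy 86.7≥85.4, power draw 62≤119).
P3: dominated by P5 (cost 136≤227, accuracy 90.6≥86.7, power draw 41≤62).
P4: dominated by P7 (cost 23≤100, accuracy 97.9≥94.3, power draw 42≤131).
P5: not dominated.
P6: dominated by P7 (cost 23≤287, accuracy 97.9≥93.5, power draw 42≤73).
P7: not dominated (best cost).
P8: dominated by P7 (cost 23≤159, accuracy 97.9≥94.4, power draw 42≤101).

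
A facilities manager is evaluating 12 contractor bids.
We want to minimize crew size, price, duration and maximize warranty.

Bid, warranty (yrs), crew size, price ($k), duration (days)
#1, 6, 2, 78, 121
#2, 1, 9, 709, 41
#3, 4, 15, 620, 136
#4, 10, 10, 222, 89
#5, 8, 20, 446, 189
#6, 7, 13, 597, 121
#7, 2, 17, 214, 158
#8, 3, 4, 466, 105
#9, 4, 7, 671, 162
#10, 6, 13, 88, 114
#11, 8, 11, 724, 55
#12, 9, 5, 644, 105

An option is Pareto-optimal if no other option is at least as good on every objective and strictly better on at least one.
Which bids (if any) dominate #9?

#1: warranty 6≥4, crew size 2≤7, price 78≤671, duration 121≤162 — dominates #9.
#12: warranty 9≥4, crew size 5≤7, price 644≤671, duration 105≤162 — dominates #9.
Others (#2, #3, #4, #5, #6, #7, #8, #10, #11) are each worse than #9 on at least one objective.

#1, #12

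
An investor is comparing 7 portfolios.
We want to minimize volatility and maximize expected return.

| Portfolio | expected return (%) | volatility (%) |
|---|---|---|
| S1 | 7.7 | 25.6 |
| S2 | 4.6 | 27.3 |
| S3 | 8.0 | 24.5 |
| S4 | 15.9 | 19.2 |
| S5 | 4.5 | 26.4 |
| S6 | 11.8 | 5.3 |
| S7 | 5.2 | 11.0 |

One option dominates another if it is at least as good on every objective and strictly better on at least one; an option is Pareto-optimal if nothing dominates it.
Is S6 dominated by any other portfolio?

No

S1: worse on expected return (7.7 vs 11.8).
S2: worse on expected return (4.6 vs 11.8).
S3: worse on expected return (8.0 vs 11.8).
S4: worse on volatility (19.2 vs 5.3).
S5: worse on expected return (4.5 vs 11.8).
S7: worse on expected return (5.2 vs 11.8).
No option is at least as good as S6 on every objective and strictly better on one.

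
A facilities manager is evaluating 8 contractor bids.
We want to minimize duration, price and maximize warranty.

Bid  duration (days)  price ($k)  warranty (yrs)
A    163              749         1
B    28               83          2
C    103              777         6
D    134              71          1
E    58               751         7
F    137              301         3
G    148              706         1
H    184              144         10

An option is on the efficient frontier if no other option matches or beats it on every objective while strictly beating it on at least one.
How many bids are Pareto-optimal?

5

A: dominated by B (duration 28≤163, price 83≤749, warranty 2≥1).
B: not dominated (best duration).
C: dominated by E (duration 58≤103, price 751≤777, warranty 7≥6).
D: not dominated (best price).
E: not dominated.
F: not dominated.
G: dominated by B (duration 28≤148, price 83≤706, warranty 2≥1).
H: not dominated (best warranty).
Pareto-optimal: B, D, E, F, H → 5.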